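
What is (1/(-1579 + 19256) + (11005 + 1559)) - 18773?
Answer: -109756492/17677 ≈ -6209.0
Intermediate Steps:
(1/(-1579 + 19256) + (11005 + 1559)) - 18773 = (1/17677 + 12564) - 18773 = 222093829/17677 - 18773 = -109756492/17677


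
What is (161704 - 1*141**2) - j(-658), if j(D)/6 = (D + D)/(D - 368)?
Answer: 24250417/171 ≈ 1.4182e+5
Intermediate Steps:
j(D) = 12*D/(-368 + D) (j(D) = 6*((D + D)/(D - 368)) = 6*((2*D)/(-368 + D)) = 6*(2*D/(-368 + D)) = 12*D/(-368 + D))
(161704 - 1*141**2) - j(-658) = (161704 - 1*141**2) - 12*(-658)/(-368 - 658) = (161704 - 1*19881) - 12*(-658)/(-1026) = (161704 - 19881) - 12*(-658)*(-1)/1026 = 141823 - 1*1316/171 = 141823 - 1316/171 = 24250417/171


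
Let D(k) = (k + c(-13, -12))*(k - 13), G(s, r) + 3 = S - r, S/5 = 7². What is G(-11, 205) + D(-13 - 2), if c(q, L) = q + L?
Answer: 1157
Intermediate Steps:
S = 245 (S = 5*7² = 5*49 = 245)
c(q, L) = L + q
G(s, r) = 242 - r (G(s, r) = -3 + (245 - r) = 242 - r)
D(k) = (-25 + k)*(-13 + k) (D(k) = (k + (-12 - 13))*(k - 13) = (k - 25)*(-13 + k) = (-25 + k)*(-13 + k))
G(-11, 205) + D(-13 - 2) = (242 - 1*205) + (325 + (-13 - 2)² - 38*(-13 - 2)) = (242 - 205) + (325 + (-15)² - 38*(-15)) = 37 + (325 + 225 + 570) = 37 + 1120 = 1157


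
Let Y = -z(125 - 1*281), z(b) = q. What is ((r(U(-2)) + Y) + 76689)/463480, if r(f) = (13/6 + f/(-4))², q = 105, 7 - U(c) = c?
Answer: 11028097/66741120 ≈ 0.16524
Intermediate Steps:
U(c) = 7 - c
r(f) = (13/6 - f/4)² (r(f) = (13*(⅙) + f*(-¼))² = (13/6 - f/4)²)
z(b) = 105
Y = -105 (Y = -1*105 = -105)
((r(U(-2)) + Y) + 76689)/463480 = (((-26 + 3*(7 - 1*(-2)))²/144 - 105) + 76689)/463480 = (((-26 + 3*(7 + 2))²/144 - 105) + 76689)*(1/463480) = (((-26 + 3*9)²/144 - 105) + 76689)*(1/463480) = (((-26 + 27)²/144 - 105) + 76689)*(1/463480) = (((1/144)*1² - 105) + 76689)*(1/463480) = (((1/144)*1 - 105) + 76689)*(1/463480) = ((1/144 - 105) + 76689)*(1/463480) = (-15119/144 + 76689)*(1/463480) = (11028097/144)*(1/463480) = 11028097/66741120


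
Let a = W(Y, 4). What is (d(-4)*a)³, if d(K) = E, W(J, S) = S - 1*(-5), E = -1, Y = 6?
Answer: -729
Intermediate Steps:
W(J, S) = 5 + S (W(J, S) = S + 5 = 5 + S)
d(K) = -1
a = 9 (a = 5 + 4 = 9)
(d(-4)*a)³ = (-1*9)³ = (-9)³ = -729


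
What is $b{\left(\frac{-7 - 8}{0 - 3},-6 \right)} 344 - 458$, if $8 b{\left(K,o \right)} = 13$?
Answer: $101$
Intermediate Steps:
$b{\left(K,o \right)} = \frac{13}{8}$ ($b{\left(K,o \right)} = \frac{1}{8} \cdot 13 = \frac{13}{8}$)
$b{\left(\frac{-7 - 8}{0 - 3},-6 \right)} 344 - 458 = \frac{13}{8} \cdot 344 - 458 = 559 - 458 = 101$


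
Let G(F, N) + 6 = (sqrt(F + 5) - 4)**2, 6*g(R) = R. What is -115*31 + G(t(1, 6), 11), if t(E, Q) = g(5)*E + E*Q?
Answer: -3571 + (24 - sqrt(426))**2/36 ≈ -3570.7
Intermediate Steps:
g(R) = R/6
t(E, Q) = 5*E/6 + E*Q (t(E, Q) = ((1/6)*5)*E + E*Q = 5*E/6 + E*Q)
G(F, N) = -6 + (-4 + sqrt(5 + F))**2 (G(F, N) = -6 + (sqrt(F + 5) - 4)**2 = -6 + (sqrt(5 + F) - 4)**2 = -6 + (-4 + sqrt(5 + F))**2)
-115*31 + G(t(1, 6), 11) = -115*31 + (-6 + (-4 + sqrt(5 + (1/6)*1*(5 + 6*6)))**2) = -3565 + (-6 + (-4 + sqrt(5 + (1/6)*1*(5 + 36)))**2) = -3565 + (-6 + (-4 + sqrt(5 + (1/6)*1*41))**2) = -3565 + (-6 + (-4 + sqrt(5 + 41/6))**2) = -3565 + (-6 + (-4 + sqrt(71/6))**2) = -3565 + (-6 + (-4 + sqrt(426)/6)**2) = -3571 + (-4 + sqrt(426)/6)**2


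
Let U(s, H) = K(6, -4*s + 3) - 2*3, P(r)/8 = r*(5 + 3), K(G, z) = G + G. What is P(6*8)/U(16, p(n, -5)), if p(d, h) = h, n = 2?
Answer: 512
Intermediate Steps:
K(G, z) = 2*G
P(r) = 64*r (P(r) = 8*(r*(5 + 3)) = 8*(r*8) = 8*(8*r) = 64*r)
U(s, H) = 6 (U(s, H) = 2*6 - 2*3 = 12 - 6 = 6)
P(6*8)/U(16, p(n, -5)) = (64*(6*8))/6 = (64*48)*(1/6) = 3072*(1/6) = 512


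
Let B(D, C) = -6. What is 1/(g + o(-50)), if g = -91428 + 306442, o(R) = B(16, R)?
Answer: 1/215008 ≈ 4.6510e-6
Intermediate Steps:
o(R) = -6
g = 215014
1/(g + o(-50)) = 1/(215014 - 6) = 1/215008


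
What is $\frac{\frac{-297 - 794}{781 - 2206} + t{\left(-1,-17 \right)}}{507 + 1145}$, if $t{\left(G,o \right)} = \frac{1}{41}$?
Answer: $\frac{11539}{24129525} \approx 0.00047821$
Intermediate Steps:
$t{\left(G,o \right)} = \frac{1}{41}$
$\frac{\frac{-297 - 794}{781 - 2206} + t{\left(-1,-17 \right)}}{507 + 1145} = \frac{\frac{-297 - 794}{781 - 2206} + \frac{1}{41}}{507 + 1145} = \frac{- \frac{1091}{-1425} + \frac{1}{41}}{1652} = \left(\left(-1091\right) \left(- \frac{1}{1425}\right) + \frac{1}{41}\right) \frac{1}{1652} = \left(\frac{1091}{1425} + \frac{1}{41}\right) \frac{1}{1652} = \frac{46156}{58425} \cdot \frac{1}{1652} = \frac{11539}{24129525}$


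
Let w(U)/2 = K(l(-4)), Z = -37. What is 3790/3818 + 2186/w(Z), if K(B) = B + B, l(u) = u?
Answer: -2071377/15272 ≈ -135.63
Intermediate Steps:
K(B) = 2*B
w(U) = -16 (w(U) = 2*(2*(-4)) = 2*(-8) = -16)
3790/3818 + 2186/w(Z) = 3790/3818 + 2186/(-16) = 3790*(1/3818) + 2186*(-1/16) = 1895/1909 - 1093/8 = -2071377/15272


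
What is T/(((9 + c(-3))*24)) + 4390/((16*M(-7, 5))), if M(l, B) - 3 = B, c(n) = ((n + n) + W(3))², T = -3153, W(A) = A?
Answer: 15551/576 ≈ 26.998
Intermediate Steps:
c(n) = (3 + 2*n)² (c(n) = ((n + n) + 3)² = (2*n + 3)² = (3 + 2*n)²)
M(l, B) = 3 + B
T/(((9 + c(-3))*24)) + 4390/((16*M(-7, 5))) = -3153*1/(24*(9 + (3 + 2*(-3))²)) + 4390/((16*(3 + 5))) = -3153*1/(24*(9 + (3 - 6)²)) + 4390/((16*8)) = -3153*1/(24*(9 + (-3)²)) + 4390/128 = -3153*1/(24*(9 + 9)) + 4390*(1/128) = -3153/(18*24) + 2195/64 = -3153/432 + 2195/64 = -3153*1/432 + 2195/64 = -1051/144 + 2195/64 = 15551/576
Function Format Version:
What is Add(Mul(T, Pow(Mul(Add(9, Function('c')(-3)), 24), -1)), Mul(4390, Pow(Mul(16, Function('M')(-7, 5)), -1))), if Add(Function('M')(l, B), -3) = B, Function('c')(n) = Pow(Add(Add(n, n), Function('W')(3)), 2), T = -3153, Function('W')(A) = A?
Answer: Rational(15551, 576) ≈ 26.998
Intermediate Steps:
Function('c')(n) = Pow(Add(3, Mul(2, n)), 2) (Function('c')(n) = Pow(Add(Add(n, n), 3), 2) = Pow(Add(Mul(2, n), 3), 2) = Pow(Add(3, Mul(2, n)), 2))
Function('M')(l, B) = Add(3, B)
Add(Mul(T, Pow(Mul(Add(9, Function('c')(-3)), 24), -1)), Mul(4390, Pow(Mul(16, Function('M')(-7, 5)), -1))) = Add(Mul(-3153, Pow(Mul(Add(9, Pow(Add(3, Mul(2, -3)), 2)), 24), -1)), Mul(4390, Pow(Mul(16, Add(3, 5)), -1))) = Add(Mul(-3153, Pow(Mul(Add(9, Pow(Add(3, -6), 2)), 24), -1)), Mul(4390, Pow(Mul(16, 8), -1))) = Add(Mul(-3153, Pow(Mul(Add(9, Pow(-3, 2)), 24), -1)), Mul(4390, Pow(128, -1))) = Add(Mul(-3153, Pow(Mul(Add(9, 9), 24), -1)), Mul(4390, Rational(1, 128))) = Add(Mul(-3153, Pow(Mul(18, 24), -1)), Rational(2195, 64)) = Add(Mul(-3153, Pow(432, -1)), Rational(2195, 64)) = Add(Mul(-3153, Rational(1, 432)), Rational(2195, 64)) = Add(Rational(-1051, 144), Rational(2195, 64)) = Rational(15551, 576)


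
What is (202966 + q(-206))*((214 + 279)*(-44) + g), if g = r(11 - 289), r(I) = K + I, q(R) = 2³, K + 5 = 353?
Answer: -4388703828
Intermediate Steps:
K = 348 (K = -5 + 353 = 348)
q(R) = 8
r(I) = 348 + I
g = 70 (g = 348 + (11 - 289) = 348 - 278 = 70)
(202966 + q(-206))*((214 + 279)*(-44) + g) = (202966 + 8)*((214 + 279)*(-44) + 70) = 202974*(493*(-44) + 70) = 202974*(-21692 + 70) = 202974*(-21622) = -4388703828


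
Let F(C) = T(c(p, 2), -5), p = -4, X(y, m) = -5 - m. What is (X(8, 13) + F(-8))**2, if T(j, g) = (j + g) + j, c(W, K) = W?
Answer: 961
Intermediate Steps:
T(j, g) = g + 2*j (T(j, g) = (g + j) + j = g + 2*j)
F(C) = -13 (F(C) = -5 + 2*(-4) = -5 - 8 = -13)
(X(8, 13) + F(-8))**2 = ((-5 - 1*13) - 13)**2 = ((-5 - 13) - 13)**2 = (-18 - 13)**2 = (-31)**2 = 961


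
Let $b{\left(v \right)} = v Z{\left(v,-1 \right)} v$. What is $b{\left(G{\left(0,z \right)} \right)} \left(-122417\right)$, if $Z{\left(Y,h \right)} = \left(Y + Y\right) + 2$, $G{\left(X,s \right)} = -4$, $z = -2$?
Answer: $11752032$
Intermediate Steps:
$Z{\left(Y,h \right)} = 2 + 2 Y$ ($Z{\left(Y,h \right)} = 2 Y + 2 = 2 + 2 Y$)
$b{\left(v \right)} = v^{2} \left(2 + 2 v\right)$ ($b{\left(v \right)} = v \left(2 + 2 v\right) v = v v \left(2 + 2 v\right) = v^{2} \left(2 + 2 v\right)$)
$b{\left(G{\left(0,z \right)} \right)} \left(-122417\right) = 2 \left(-4\right)^{2} \left(1 - 4\right) \left(-122417\right) = 2 \cdot 16 \left(-3\right) \left(-122417\right) = \left(-96\right) \left(-122417\right) = 11752032$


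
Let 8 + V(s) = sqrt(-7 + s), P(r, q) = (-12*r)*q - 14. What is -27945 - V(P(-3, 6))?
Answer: -27937 - sqrt(195) ≈ -27951.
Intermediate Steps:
P(r, q) = -14 - 12*q*r (P(r, q) = -12*q*r - 14 = -14 - 12*q*r)
V(s) = -8 + sqrt(-7 + s)
-27945 - V(P(-3, 6)) = -27945 - (-8 + sqrt(-7 + (-14 - 12*6*(-3)))) = -27945 - (-8 + sqrt(-7 + (-14 + 216))) = -27945 - (-8 + sqrt(-7 + 202)) = -27945 - (-8 + sqrt(195)) = -27945 + (8 - sqrt(195)) = -27937 - sqrt(195)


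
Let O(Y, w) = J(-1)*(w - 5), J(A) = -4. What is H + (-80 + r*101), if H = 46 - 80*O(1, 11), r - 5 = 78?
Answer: 10269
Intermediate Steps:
r = 83 (r = 5 + 78 = 83)
O(Y, w) = 20 - 4*w (O(Y, w) = -4*(w - 5) = -4*(-5 + w) = 20 - 4*w)
H = 1966 (H = 46 - 80*(20 - 4*11) = 46 - 80*(20 - 44) = 46 - 80*(-24) = 46 + 1920 = 1966)
H + (-80 + r*101) = 1966 + (-80 + 83*101) = 1966 + (-80 + 8383) = 1966 + 8303 = 10269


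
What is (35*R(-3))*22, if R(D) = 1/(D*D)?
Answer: 770/9 ≈ 85.556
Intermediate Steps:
R(D) = D⁻²
(35*R(-3))*22 = (35/(-3)²)*22 = (35*(⅑))*22 = (35/9)*22 = 770/9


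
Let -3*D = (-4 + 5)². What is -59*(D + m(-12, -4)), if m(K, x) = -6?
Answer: 1121/3 ≈ 373.67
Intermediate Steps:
D = -⅓ (D = -(-4 + 5)²/3 = -⅓*1² = -⅓*1 = -⅓ ≈ -0.33333)
-59*(D + m(-12, -4)) = -59*(-⅓ - 6) = -59*(-19/3) = 1121/3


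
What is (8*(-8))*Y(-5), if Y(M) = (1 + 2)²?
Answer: -576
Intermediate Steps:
Y(M) = 9 (Y(M) = 3² = 9)
(8*(-8))*Y(-5) = (8*(-8))*9 = -64*9 = -576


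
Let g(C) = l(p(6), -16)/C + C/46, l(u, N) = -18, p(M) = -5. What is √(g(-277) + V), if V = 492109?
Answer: 3*√8877460382326/12742 ≈ 701.50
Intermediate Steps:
g(C) = -18/C + C/46
√(g(-277) + V) = √((-18/(-277) + (1/46)*(-277)) + 492109) = √((-18*(-1/277) - 277/46) + 492109) = √((18/277 - 277/46) + 492109) = √(-75901/12742 + 492109) = √(6270376977/12742) = 3*√8877460382326/12742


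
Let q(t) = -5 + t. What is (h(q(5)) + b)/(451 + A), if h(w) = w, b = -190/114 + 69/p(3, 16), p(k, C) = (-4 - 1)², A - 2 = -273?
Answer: 41/6750 ≈ 0.0060741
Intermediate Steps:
A = -271 (A = 2 - 273 = -271)
p(k, C) = 25 (p(k, C) = (-5)² = 25)
b = 82/75 (b = -190/114 + 69/25 = -190*1/114 + 69*(1/25) = -5/3 + 69/25 = 82/75 ≈ 1.0933)
(h(q(5)) + b)/(451 + A) = ((-5 + 5) + 82/75)/(451 - 271) = (0 + 82/75)/180 = (82/75)*(1/180) = 41/6750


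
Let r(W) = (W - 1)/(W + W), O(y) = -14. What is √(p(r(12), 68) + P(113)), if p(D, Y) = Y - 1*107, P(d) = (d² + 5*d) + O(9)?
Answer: √13281 ≈ 115.24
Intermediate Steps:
P(d) = -14 + d² + 5*d (P(d) = (d² + 5*d) - 14 = -14 + d² + 5*d)
r(W) = (-1 + W)/(2*W) (r(W) = (-1 + W)/((2*W)) = (-1 + W)*(1/(2*W)) = (-1 + W)/(2*W))
p(D, Y) = -107 + Y (p(D, Y) = Y - 107 = -107 + Y)
√(p(r(12), 68) + P(113)) = √((-107 + 68) + (-14 + 113² + 5*113)) = √(-39 + (-14 + 12769 + 565)) = √(-39 + 13320) = √13281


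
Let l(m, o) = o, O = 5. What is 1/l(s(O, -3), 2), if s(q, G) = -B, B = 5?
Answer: ½ ≈ 0.50000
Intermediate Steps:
s(q, G) = -5 (s(q, G) = -1*5 = -5)
1/l(s(O, -3), 2) = 1/2 = ½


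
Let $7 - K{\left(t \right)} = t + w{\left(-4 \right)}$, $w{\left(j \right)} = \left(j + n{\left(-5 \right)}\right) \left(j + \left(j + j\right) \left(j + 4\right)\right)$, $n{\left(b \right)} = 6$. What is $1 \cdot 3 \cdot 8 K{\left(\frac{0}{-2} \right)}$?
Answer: $360$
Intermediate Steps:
$w{\left(j \right)} = \left(6 + j\right) \left(j + 2 j \left(4 + j\right)\right)$ ($w{\left(j \right)} = \left(j + 6\right) \left(j + \left(j + j\right) \left(j + 4\right)\right) = \left(6 + j\right) \left(j + 2 j \left(4 + j\right)\right)$)
$K{\left(t \right)} = 15 - t$ ($K{\left(t \right)} = 7 - \left(t - 4 \left(54 + 2 \left(-4\right)^{2} + 21 \left(-4\right)\right)\right) = 7 - \left(t - 4 \left(54 + 2 \cdot 16 - 84\right)\right) = 7 - \left(t - 4 \left(54 + 32 - 84\right)\right) = 7 - \left(t - 8\right) = 7 - \left(-8 + t\right) = 15 - t$)
$1 \cdot 3 \cdot 8 K{\left(\frac{0}{-2} \right)} = 1 \cdot 3 \cdot 8 \left(15 - \frac{0}{-2}\right) = 3 \cdot 8 \left(15 - 0 \left(- \frac{1}{2}\right)\right) = 24 \left(15 - 0\right) = 24 \left(15 + 0\right) = 24 \cdot 15 = 360$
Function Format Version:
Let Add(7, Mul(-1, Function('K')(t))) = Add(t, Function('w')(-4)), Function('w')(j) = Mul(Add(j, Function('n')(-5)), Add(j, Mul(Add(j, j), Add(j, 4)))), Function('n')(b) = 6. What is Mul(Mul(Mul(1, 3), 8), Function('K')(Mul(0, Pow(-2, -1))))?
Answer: 360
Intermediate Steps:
Function('w')(j) = Mul(Add(6, j), Add(j, Mul(2, j, Add(4, j)))) (Function('w')(j) = Mul(Add(j, 6), Add(j, Mul(Add(j, j), Add(j, 4)))) = Mul(Add(6, j), Add(j, Mul(Mul(2, j), Add(4, j)))) = Mul(Add(6, j), Add(j, Mul(2, j, Add(4, j)))))
Function('K')(t) = Add(15, Mul(-1, t)) (Function('K')(t) = Add(7, Mul(-1, Add(t, Mul(-4, Add(54, Mul(2, Pow(-4, 2)), Mul(21, -4)))))) = Add(7, Mul(-1, Add(t, Mul(-4, Add(54, Mul(2, 16), -84))))) = Add(7, Mul(-1, Add(t, Mul(-4, Add(54, 32, -84))))) = Add(7, Mul(-1, Add(t, Mul(-4, 2)))) = Add(7, Mul(-1, Add(t, -8))) = Add(7, Mul(-1, Add(-8, t))) = Add(7, Add(8, Mul(-1, t))) = Add(15, Mul(-1, t)))
Mul(Mul(Mul(1, 3), 8), Function('K')(Mul(0, Pow(-2, -1)))) = Mul(Mul(Mul(1, 3), 8), Add(15, Mul(-1, Mul(0, Pow(-2, -1))))) = Mul(Mul(3, 8), Add(15, Mul(-1, Mul(0, Rational(-1, 2))))) = Mul(24, Add(15, Mul(-1, 0))) = Mul(24, Add(15, 0)) = Mul(24, 15) = 360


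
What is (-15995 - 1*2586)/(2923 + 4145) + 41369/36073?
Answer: -377876321/254963964 ≈ -1.4821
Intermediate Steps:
(-15995 - 1*2586)/(2923 + 4145) + 41369/36073 = (-15995 - 2586)/7068 + 41369*(1/36073) = -18581*1/7068 + 41369/36073 = -18581/7068 + 41369/36073 = -377876321/254963964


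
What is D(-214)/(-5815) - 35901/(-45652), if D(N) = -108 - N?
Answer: 203925203/265466380 ≈ 0.76818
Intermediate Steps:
D(-214)/(-5815) - 35901/(-45652) = (-108 - 1*(-214))/(-5815) - 35901/(-45652) = (-108 + 214)*(-1/5815) - 35901*(-1/45652) = 106*(-1/5815) + 35901/45652 = -106/5815 + 35901/45652 = 203925203/265466380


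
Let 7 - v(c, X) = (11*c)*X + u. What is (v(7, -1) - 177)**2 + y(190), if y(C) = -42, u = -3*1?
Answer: 8058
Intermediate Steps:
u = -3
v(c, X) = 10 - 11*X*c (v(c, X) = 7 - ((11*c)*X - 3) = 7 - (11*X*c - 3) = 7 - (-3 + 11*X*c) = 7 + (3 - 11*X*c) = 10 - 11*X*c)
(v(7, -1) - 177)**2 + y(190) = ((10 - 11*(-1)*7) - 177)**2 - 42 = ((10 + 77) - 177)**2 - 42 = (87 - 177)**2 - 42 = (-90)**2 - 42 = 8100 - 42 = 8058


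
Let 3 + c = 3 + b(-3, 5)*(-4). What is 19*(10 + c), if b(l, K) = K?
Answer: -190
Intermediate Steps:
c = -20 (c = -3 + (3 + 5*(-4)) = -3 + (3 - 20) = -3 - 17 = -20)
19*(10 + c) = 19*(10 - 20) = 19*(-10) = -190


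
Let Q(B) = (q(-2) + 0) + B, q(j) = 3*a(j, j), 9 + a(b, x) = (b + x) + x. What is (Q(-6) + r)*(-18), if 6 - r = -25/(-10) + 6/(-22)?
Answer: 9351/11 ≈ 850.09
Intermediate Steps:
a(b, x) = -9 + b + 2*x (a(b, x) = -9 + ((b + x) + x) = -9 + (b + 2*x) = -9 + b + 2*x)
q(j) = -27 + 9*j (q(j) = 3*(-9 + j + 2*j) = 3*(-9 + 3*j) = -27 + 9*j)
Q(B) = -45 + B (Q(B) = ((-27 + 9*(-2)) + 0) + B = ((-27 - 18) + 0) + B = (-45 + 0) + B = -45 + B)
r = 83/22 (r = 6 - (-25/(-10) + 6/(-22)) = 6 - (-25*(-⅒) + 6*(-1/22)) = 6 - (5/2 - 3/11) = 6 - 1*49/22 = 6 - 49/22 = 83/22 ≈ 3.7727)
(Q(-6) + r)*(-18) = ((-45 - 6) + 83/22)*(-18) = (-51 + 83/22)*(-18) = -1039/22*(-18) = 9351/11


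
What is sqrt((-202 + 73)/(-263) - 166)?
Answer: I*sqrt(11448127)/263 ≈ 12.865*I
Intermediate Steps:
sqrt((-202 + 73)/(-263) - 166) = sqrt(-129*(-1/263) - 166) = sqrt(129/263 - 166) = sqrt(-43529/263) = I*sqrt(11448127)/263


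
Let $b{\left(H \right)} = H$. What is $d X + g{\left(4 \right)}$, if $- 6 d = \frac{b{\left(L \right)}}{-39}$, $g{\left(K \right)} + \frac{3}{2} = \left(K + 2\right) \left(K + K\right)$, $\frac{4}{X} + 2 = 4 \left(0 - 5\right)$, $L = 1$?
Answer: $\frac{119689}{2574} \approx 46.499$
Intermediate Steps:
$X = - \frac{2}{11}$ ($X = \frac{4}{-2 + 4 \left(0 - 5\right)} = \frac{4}{-2 + 4 \left(-5\right)} = \frac{4}{-2 - 20} = \frac{4}{-22} = 4 \left(- \frac{1}{22}\right) = - \frac{2}{11} \approx -0.18182$)
$g{\left(K \right)} = - \frac{3}{2} + 2 K \left(2 + K\right)$ ($g{\left(K \right)} = - \frac{3}{2} + \left(K + 2\right) \left(K + K\right) = - \frac{3}{2} + \left(2 + K\right) 2 K = - \frac{3}{2} + 2 K \left(2 + K\right)$)
$d = \frac{1}{234}$ ($d = - \frac{1 \frac{1}{-39}}{6} = - \frac{1 \left(- \frac{1}{39}\right)}{6} = \left(- \frac{1}{6}\right) \left(- \frac{1}{39}\right) = \frac{1}{234} \approx 0.0042735$)
$d X + g{\left(4 \right)} = \frac{1}{234} \left(- \frac{2}{11}\right) + \left(- \frac{3}{2} + 2 \cdot 4^{2} + 4 \cdot 4\right) = - \frac{1}{1287} + \left(- \frac{3}{2} + 2 \cdot 16 + 16\right) = - \frac{1}{1287} + \left(- \frac{3}{2} + 32 + 16\right) = - \frac{1}{1287} + \frac{93}{2} = \frac{119689}{2574}$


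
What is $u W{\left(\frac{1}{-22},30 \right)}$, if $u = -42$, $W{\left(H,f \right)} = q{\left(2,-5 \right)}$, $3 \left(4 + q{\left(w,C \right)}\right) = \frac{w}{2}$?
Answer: $154$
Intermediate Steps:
$q{\left(w,C \right)} = -4 + \frac{w}{6}$ ($q{\left(w,C \right)} = -4 + \frac{w \frac{1}{2}}{3} = -4 + \frac{\frac{1}{2} w}{3} = -4 + \frac{w}{6}$)
$W{\left(H,f \right)} = - \frac{11}{3}$ ($W{\left(H,f \right)} = -4 + \frac{1}{6} \cdot 2 = -4 + \frac{1}{3} = - \frac{11}{3}$)
$u W{\left(\frac{1}{-22},30 \right)} = \left(-42\right) \left(- \frac{11}{3}\right) = 154$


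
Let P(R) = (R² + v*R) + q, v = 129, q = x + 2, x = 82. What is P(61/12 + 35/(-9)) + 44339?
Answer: 57773749/1296 ≈ 44579.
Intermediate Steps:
q = 84 (q = 82 + 2 = 84)
P(R) = 84 + R² + 129*R (P(R) = (R² + 129*R) + 84 = 84 + R² + 129*R)
P(61/12 + 35/(-9)) + 44339 = (84 + (61/12 + 35/(-9))² + 129*(61/12 + 35/(-9))) + 44339 = (84 + (61*(1/12) + 35*(-⅑))² + 129*(61*(1/12) + 35*(-⅑))) + 44339 = (84 + (61/12 - 35/9)² + 129*(61/12 - 35/9)) + 44339 = (84 + (43/36)² + 129*(43/36)) + 44339 = (84 + 1849/1296 + 1849/12) + 44339 = 310405/1296 + 44339 = 57773749/1296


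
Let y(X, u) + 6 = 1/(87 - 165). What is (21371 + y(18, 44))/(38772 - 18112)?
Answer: 1666469/1611480 ≈ 1.0341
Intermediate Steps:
y(X, u) = -469/78 (y(X, u) = -6 + 1/(87 - 165) = -6 + 1/(-78) = -6 - 1/78 = -469/78)
(21371 + y(18, 44))/(38772 - 18112) = (21371 - 469/78)/(38772 - 18112) = (1666469/78)/20660 = (1666469/78)*(1/20660) = 1666469/1611480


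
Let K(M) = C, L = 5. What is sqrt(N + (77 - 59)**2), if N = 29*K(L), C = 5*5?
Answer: sqrt(1049) ≈ 32.388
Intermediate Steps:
C = 25
K(M) = 25
N = 725 (N = 29*25 = 725)
sqrt(N + (77 - 59)**2) = sqrt(725 + (77 - 59)**2) = sqrt(725 + 18**2) = sqrt(725 + 324) = sqrt(1049)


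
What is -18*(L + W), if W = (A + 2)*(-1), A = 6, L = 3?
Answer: 90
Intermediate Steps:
W = -8 (W = (6 + 2)*(-1) = 8*(-1) = -8)
-18*(L + W) = -18*(3 - 8) = -18*(-5) = 90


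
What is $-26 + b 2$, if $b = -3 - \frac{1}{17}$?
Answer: $- \frac{546}{17} \approx -32.118$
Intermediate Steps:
$b = - \frac{52}{17}$ ($b = -3 - \frac{1}{17} = - \frac{52}{17} \approx -3.0588$)
$-26 + b 2 = -26 - \frac{104}{17} = - \frac{546}{17}$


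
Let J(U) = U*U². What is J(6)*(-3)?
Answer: -648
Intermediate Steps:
J(U) = U³
J(6)*(-3) = 6³*(-3) = 216*(-3) = -648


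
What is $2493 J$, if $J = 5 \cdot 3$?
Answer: $37395$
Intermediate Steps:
$J = 15$
$2493 J = 2493 \cdot 15 = 37395$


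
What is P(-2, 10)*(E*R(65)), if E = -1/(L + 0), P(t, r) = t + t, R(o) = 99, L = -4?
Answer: -99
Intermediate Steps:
P(t, r) = 2*t
E = ¼ (E = -1/(-4 + 0) = -1/(-4) = -1*(-¼) = ¼ ≈ 0.25000)
P(-2, 10)*(E*R(65)) = (2*(-2))*((¼)*99) = -4*99/4 = -99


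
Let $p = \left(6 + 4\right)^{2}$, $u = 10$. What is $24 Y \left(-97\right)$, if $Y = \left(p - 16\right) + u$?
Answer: $-218832$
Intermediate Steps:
$p = 100$ ($p = 10^{2} = 100$)
$Y = 94$ ($Y = \left(100 - 16\right) + 10 = 84 + 10 = 94$)
$24 Y \left(-97\right) = 24 \cdot 94 \left(-97\right) = 2256 \left(-97\right) = -218832$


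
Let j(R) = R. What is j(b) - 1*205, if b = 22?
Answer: -183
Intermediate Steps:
j(b) - 1*205 = 22 - 1*205 = 22 - 205 = -183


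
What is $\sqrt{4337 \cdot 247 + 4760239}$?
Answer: $3 \sqrt{647942} \approx 2414.8$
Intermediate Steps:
$\sqrt{4337 \cdot 247 + 4760239} = \sqrt{1071239 + 4760239} = \sqrt{5831478} = 3 \sqrt{647942}$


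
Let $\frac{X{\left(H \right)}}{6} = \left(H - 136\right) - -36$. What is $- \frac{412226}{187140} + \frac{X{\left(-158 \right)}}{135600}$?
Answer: $- \frac{234114743}{105734100} \approx -2.2142$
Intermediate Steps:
$X{\left(H \right)} = -600 + 6 H$ ($X{\left(H \right)} = 6 \left(\left(H - 136\right) - -36\right) = 6 \left(\left(-136 + H\right) + 36\right) = 6 \left(-100 + H\right) = -600 + 6 H$)
$- \frac{412226}{187140} + \frac{X{\left(-158 \right)}}{135600} = - \frac{412226}{187140} + \frac{-600 + 6 \left(-158\right)}{135600} = \left(-412226\right) \frac{1}{187140} + \left(-600 - 948\right) \frac{1}{135600} = - \frac{206113}{93570} - \frac{129}{11300} = - \frac{234114743}{105734100}$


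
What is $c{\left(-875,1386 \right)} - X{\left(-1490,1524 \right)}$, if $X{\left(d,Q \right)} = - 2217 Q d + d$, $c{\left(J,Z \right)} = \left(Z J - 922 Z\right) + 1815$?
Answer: $-5036762257$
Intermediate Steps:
$c{\left(J,Z \right)} = 1815 - 922 Z + J Z$ ($c{\left(J,Z \right)} = \left(J Z - 922 Z\right) + 1815 = \left(- 922 Z + J Z\right) + 1815 = 1815 - 922 Z + J Z$)
$X{\left(d,Q \right)} = d - 2217 Q d$ ($X{\left(d,Q \right)} = - 2217 Q d + d = d - 2217 Q d$)
$c{\left(-875,1386 \right)} - X{\left(-1490,1524 \right)} = \left(1815 - 1277892 - 1212750\right) - - 1490 \left(1 - 3378708\right) = -2488827 - \left(-1490\right) \left(-3378707\right) = -2488827 - 5034273430 = -5036762257$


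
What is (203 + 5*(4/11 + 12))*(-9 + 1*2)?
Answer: -20391/11 ≈ -1853.7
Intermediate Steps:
(203 + 5*(4/11 + 12))*(-9 + 1*2) = (203 + 5*(4*(1/11) + 12))*(-9 + 2) = (203 + 5*(4/11 + 12))*(-7) = (203 + 5*(136/11))*(-7) = (203 + 680/11)*(-7) = (2913/11)*(-7) = -20391/11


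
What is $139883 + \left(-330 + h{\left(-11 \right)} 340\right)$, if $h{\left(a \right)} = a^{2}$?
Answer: $180693$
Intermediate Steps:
$139883 + \left(-330 + h{\left(-11 \right)} 340\right) = 139883 - \left(330 - \left(-11\right)^{2} \cdot 340\right) = 139883 + \left(-330 + 121 \cdot 340\right) = 139883 + \left(-330 + 41140\right) = 139883 + 40810 = 180693$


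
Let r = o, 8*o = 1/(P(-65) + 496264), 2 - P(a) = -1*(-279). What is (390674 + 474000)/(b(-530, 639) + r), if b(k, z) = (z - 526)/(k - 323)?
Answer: -2926588839536112/448371395 ≈ -6.5272e+6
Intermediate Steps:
P(a) = -277 (P(a) = 2 - (-1)*(-279) = 2 - 1*279 = 2 - 279 = -277)
b(k, z) = (-526 + z)/(-323 + k)
o = 1/3967896 (o = 1/(8*(-277 + 496264)) = (1/8)/495987 = (1/8)*(1/495987) = 1/3967896 ≈ 2.5202e-7)
r = 1/3967896 ≈ 2.5202e-7
(390674 + 474000)/(b(-530, 639) + r) = (390674 + 474000)/((-526 + 639)/(-323 - 530) + 1/3967896) = 864674/(113/(-853) + 1/3967896) = 864674/(-1/853*113 + 1/3967896) = 864674/(-113/853 + 1/3967896) = 864674/(-448371395/3384615288) = 864674*(-3384615288/448371395) = -2926588839536112/448371395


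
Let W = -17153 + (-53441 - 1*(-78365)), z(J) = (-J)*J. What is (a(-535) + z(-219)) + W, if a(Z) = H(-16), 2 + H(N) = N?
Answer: -40208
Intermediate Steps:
H(N) = -2 + N
a(Z) = -18 (a(Z) = -2 - 16 = -18)
z(J) = -J²
W = 7771 (W = -17153 + (-53441 + 78365) = -17153 + 24924 = 7771)
(a(-535) + z(-219)) + W = (-18 - 1*(-219)²) + 7771 = (-18 - 1*47961) + 7771 = (-18 - 47961) + 7771 = -47979 + 7771 = -40208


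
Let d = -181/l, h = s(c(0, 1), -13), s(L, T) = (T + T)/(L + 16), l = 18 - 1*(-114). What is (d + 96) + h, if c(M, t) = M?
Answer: 24553/264 ≈ 93.004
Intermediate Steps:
l = 132 (l = 18 + 114 = 132)
s(L, T) = 2*T/(16 + L) (s(L, T) = (2*T)/(16 + L) = 2*T/(16 + L))
h = -13/8 (h = 2*(-13)/(16 + 0) = 2*(-13)/16 = 2*(-13)*(1/16) = -13/8 ≈ -1.6250)
d = -181/132 ≈ -1.3712
(d + 96) + h = (-181/132 + 96) - 13/8 = 12491/132 - 13/8 = 24553/264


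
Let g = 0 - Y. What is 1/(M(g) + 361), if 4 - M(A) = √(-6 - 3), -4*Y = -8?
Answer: 365/133234 + 3*I/133234 ≈ 0.0027395 + 2.2517e-5*I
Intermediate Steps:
Y = 2 (Y = -¼*(-8) = 2)
g = -2 (g = 0 - 1*2 = 0 - 2 = -2)
M(A) = 4 - 3*I (M(A) = 4 - √(-6 - 3) = 4 - √(-9) = 4 - 3*I)
1/(M(g) + 361) = 1/((4 - 3*I) + 361) = 1/(365 - 3*I) = (365 + 3*I)/133234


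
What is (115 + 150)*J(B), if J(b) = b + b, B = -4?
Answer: -2120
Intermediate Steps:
J(b) = 2*b
(115 + 150)*J(B) = (115 + 150)*(2*(-4)) = 265*(-8) = -2120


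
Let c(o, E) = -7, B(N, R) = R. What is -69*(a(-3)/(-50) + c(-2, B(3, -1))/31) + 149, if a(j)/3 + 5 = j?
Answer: 101882/775 ≈ 131.46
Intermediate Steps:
a(j) = -15 + 3*j
-69*(a(-3)/(-50) + c(-2, B(3, -1))/31) + 149 = -69*((-15 + 3*(-3))/(-50) - 7/31) + 149 = -69*((-15 - 9)*(-1/50) - 7*1/31) + 149 = -69*(-24*(-1/50) - 7/31) + 149 = -69*(12/25 - 7/31) + 149 = -69*197/775 + 149 = -13593/775 + 149 = 101882/775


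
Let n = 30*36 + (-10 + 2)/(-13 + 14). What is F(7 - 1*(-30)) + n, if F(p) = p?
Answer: 1109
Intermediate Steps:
n = 1072 (n = 1080 - 8/1 = 1080 - 8*1 = 1080 - 8 = 1072)
F(7 - 1*(-30)) + n = (7 - 1*(-30)) + 1072 = (7 + 30) + 1072 = 37 + 1072 = 1109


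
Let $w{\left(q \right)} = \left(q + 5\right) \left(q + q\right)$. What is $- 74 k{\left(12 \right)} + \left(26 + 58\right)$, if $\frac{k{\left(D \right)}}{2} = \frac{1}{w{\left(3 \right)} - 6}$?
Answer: $\frac{1690}{21} \approx 80.476$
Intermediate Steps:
$w{\left(q \right)} = 2 q \left(5 + q\right)$ ($w{\left(q \right)} = \left(5 + q\right) 2 q = 2 q \left(5 + q\right)$)
$k{\left(D \right)} = \frac{1}{21}$ ($k{\left(D \right)} = \frac{2}{2 \cdot 3 \left(5 + 3\right) - 6} = \frac{2}{2 \cdot 3 \cdot 8 - 6} = \frac{2}{48 - 6} = \frac{2}{42} = 2 \cdot \frac{1}{42} = \frac{1}{21}$)
$- 74 k{\left(12 \right)} + \left(26 + 58\right) = \left(-74\right) \frac{1}{21} + \left(26 + 58\right) = - \frac{74}{21} + 84 = \frac{1690}{21}$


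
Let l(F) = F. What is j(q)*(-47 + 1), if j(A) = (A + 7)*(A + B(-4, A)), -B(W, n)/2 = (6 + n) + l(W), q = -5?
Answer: -92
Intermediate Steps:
B(W, n) = -12 - 2*W - 2*n (B(W, n) = -2*((6 + n) + W) = -2*(6 + W + n) = -12 - 2*W - 2*n)
j(A) = (-4 - A)*(7 + A) (j(A) = (A + 7)*(A + (-12 - 2*(-4) - 2*A)) = (7 + A)*(A + (-12 + 8 - 2*A)) = (7 + A)*(A + (-4 - 2*A)) = (7 + A)*(-4 - A) = (-4 - A)*(7 + A))
j(q)*(-47 + 1) = (-28 - 1*(-5)**2 - 11*(-5))*(-47 + 1) = (-28 - 1*25 + 55)*(-46) = (-28 - 25 + 55)*(-46) = 2*(-46) = -92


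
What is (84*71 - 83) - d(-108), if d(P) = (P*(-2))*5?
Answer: 4801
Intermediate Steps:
d(P) = -10*P (d(P) = -2*P*5 = -10*P)
(84*71 - 83) - d(-108) = (84*71 - 83) - (-10)*(-108) = (5964 - 83) - 1*1080 = 5881 - 1080 = 4801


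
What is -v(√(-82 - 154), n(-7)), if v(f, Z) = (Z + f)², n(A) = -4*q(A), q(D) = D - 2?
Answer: -1060 - 144*I*√59 ≈ -1060.0 - 1106.1*I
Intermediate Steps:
q(D) = -2 + D
n(A) = 8 - 4*A (n(A) = -4*(-2 + A) = 8 - 4*A)
-v(√(-82 - 154), n(-7)) = -((8 - 4*(-7)) + √(-82 - 154))² = -((8 + 28) + √(-236))² = -(36 + 2*I*√59)²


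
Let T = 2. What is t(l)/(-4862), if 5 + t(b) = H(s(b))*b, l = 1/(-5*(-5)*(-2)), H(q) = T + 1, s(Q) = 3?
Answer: 23/22100 ≈ 0.0010407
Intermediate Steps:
H(q) = 3 (H(q) = 2 + 1 = 3)
l = -1/50 (l = 1/(25*(-2)) = 1/(-50) = -1/50 ≈ -0.020000)
t(b) = -5 + 3*b
t(l)/(-4862) = (-5 + 3*(-1/50))/(-4862) = (-5 - 3/50)*(-1/4862) = -253/50*(-1/4862) = 23/22100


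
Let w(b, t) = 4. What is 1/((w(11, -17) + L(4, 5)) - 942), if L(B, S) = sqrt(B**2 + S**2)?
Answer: -938/879803 - sqrt(41)/879803 ≈ -0.0010734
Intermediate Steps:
1/((w(11, -17) + L(4, 5)) - 942) = 1/((4 + sqrt(4**2 + 5**2)) - 942) = 1/((4 + sqrt(16 + 25)) - 942) = 1/((4 + sqrt(41)) - 942) = 1/(-938 + sqrt(41))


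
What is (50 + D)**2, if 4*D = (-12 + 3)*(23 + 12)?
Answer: 13225/16 ≈ 826.56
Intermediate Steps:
D = -315/4 (D = ((-12 + 3)*(23 + 12))/4 = (-9*35)/4 = (1/4)*(-315) = -315/4 ≈ -78.750)
(50 + D)**2 = (50 - 315/4)**2 = (-115/4)**2 = 13225/16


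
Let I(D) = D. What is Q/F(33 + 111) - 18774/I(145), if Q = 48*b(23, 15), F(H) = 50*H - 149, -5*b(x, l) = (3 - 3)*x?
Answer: -18774/145 ≈ -129.48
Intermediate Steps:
b(x, l) = 0 (b(x, l) = -(3 - 3)*x/5 = -0*x = -1/5*0 = 0)
F(H) = -149 + 50*H
Q = 0 (Q = 48*0 = 0)
Q/F(33 + 111) - 18774/I(145) = 0/(-149 + 50*(33 + 111)) - 18774/145 = 0/(-149 + 50*144) - 18774*1/145 = 0/(-149 + 7200) - 18774/145 = 0/7051 - 18774/145 = 0*(1/7051) - 18774/145 = 0 - 18774/145 = -18774/145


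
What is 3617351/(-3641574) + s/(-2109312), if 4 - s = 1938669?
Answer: -95054968967/1280202622848 ≈ -0.074250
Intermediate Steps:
s = -1938665 (s = 4 - 1*1938669 = 4 - 1938669 = -1938665)
3617351/(-3641574) + s/(-2109312) = 3617351/(-3641574) - 1938665/(-2109312) = 3617351*(-1/3641574) - 1938665*(-1/2109312) = -3617351/3641574 + 1938665/2109312 = -95054968967/1280202622848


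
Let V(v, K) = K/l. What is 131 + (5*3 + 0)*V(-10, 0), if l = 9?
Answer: 131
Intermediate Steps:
V(v, K) = K/9
131 + (5*3 + 0)*V(-10, 0) = 131 + (5*3 + 0)*((⅑)*0) = 131 + (15 + 0)*0 = 131 + 15*0 = 131 + 0 = 131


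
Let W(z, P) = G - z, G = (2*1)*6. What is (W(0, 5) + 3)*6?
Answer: 90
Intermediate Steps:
G = 12 (G = 2*6 = 12)
W(z, P) = 12 - z
(W(0, 5) + 3)*6 = ((12 - 1*0) + 3)*6 = ((12 + 0) + 3)*6 = (12 + 3)*6 = 15*6 = 90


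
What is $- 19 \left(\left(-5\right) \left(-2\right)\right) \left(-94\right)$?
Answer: $17860$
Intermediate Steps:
$- 19 \left(\left(-5\right) \left(-2\right)\right) \left(-94\right) = \left(-19\right) 10 \left(-94\right) = \left(-190\right) \left(-94\right) = 17860$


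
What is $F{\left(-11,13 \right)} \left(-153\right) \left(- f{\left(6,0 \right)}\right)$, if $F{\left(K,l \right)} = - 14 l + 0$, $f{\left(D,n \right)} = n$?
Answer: $0$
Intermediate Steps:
$F{\left(K,l \right)} = - 14 l$
$F{\left(-11,13 \right)} \left(-153\right) \left(- f{\left(6,0 \right)}\right) = \left(-14\right) 13 \left(-153\right) \left(\left(-1\right) 0\right) = \left(-182\right) \left(-153\right) 0 = 27846 \cdot 0 = 0$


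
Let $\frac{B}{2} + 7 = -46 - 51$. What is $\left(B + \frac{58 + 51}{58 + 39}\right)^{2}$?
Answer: $\frac{402684489}{9409} \approx 42798.0$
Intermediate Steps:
$B = -208$ ($B = -14 + 2 \left(-46 - 51\right) = -14 + 2 \left(-97\right) = -14 - 194 = -208$)
$\left(B + \frac{58 + 51}{58 + 39}\right)^{2} = \left(-208 + \frac{58 + 51}{58 + 39}\right)^{2} = \left(-208 + \frac{109}{97}\right)^{2} = \left(- \frac{20067}{97}\right)^{2} = \frac{402684489}{9409}$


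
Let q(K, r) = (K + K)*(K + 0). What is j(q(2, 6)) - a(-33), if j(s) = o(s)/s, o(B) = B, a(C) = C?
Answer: 34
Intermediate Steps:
q(K, r) = 2*K² (q(K, r) = (2*K)*K = 2*K²)
j(s) = 1 (j(s) = s/s = 1)
j(q(2, 6)) - a(-33) = 1 - 1*(-33) = 1 + 33 = 34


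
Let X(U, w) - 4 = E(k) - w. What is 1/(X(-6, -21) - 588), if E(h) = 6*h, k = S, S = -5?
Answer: -1/593 ≈ -0.0016863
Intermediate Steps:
k = -5
X(U, w) = -26 - w (X(U, w) = 4 + (6*(-5) - w) = 4 + (-30 - w) = -26 - w)
1/(X(-6, -21) - 588) = 1/((-26 - 1*(-21)) - 588) = 1/((-26 + 21) - 588) = 1/(-5 - 588) = 1/(-593) = -1/593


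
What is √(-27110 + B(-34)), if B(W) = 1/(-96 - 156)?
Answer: I*√47822047/42 ≈ 164.65*I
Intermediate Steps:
B(W) = -1/252 (B(W) = 1/(-252) = -1/252)
√(-27110 + B(-34)) = √(-27110 - 1/252) = √(-6831721/252) = I*√47822047/42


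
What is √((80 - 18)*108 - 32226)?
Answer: I*√25530 ≈ 159.78*I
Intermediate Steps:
√((80 - 18)*108 - 32226) = √(62*108 - 32226) = √(6696 - 32226) = √(-25530) = I*√25530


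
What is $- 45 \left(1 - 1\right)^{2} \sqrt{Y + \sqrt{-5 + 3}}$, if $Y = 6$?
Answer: $0$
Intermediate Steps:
$- 45 \left(1 - 1\right)^{2} \sqrt{Y + \sqrt{-5 + 3}} = - 45 \left(1 - 1\right)^{2} \sqrt{6 + \sqrt{-5 + 3}} = - 45 \cdot 0^{2} \sqrt{6 + \sqrt{-2}} = \left(-45\right) 0 \sqrt{6 + i \sqrt{2}} = 0 \sqrt{6 + i \sqrt{2}} = 0$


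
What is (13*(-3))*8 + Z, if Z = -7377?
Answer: -7689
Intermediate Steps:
(13*(-3))*8 + Z = (13*(-3))*8 - 7377 = -39*8 - 7377 = -312 - 7377 = -7689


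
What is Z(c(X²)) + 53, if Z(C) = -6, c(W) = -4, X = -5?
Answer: 47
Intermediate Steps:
Z(c(X²)) + 53 = -6 + 53 = 47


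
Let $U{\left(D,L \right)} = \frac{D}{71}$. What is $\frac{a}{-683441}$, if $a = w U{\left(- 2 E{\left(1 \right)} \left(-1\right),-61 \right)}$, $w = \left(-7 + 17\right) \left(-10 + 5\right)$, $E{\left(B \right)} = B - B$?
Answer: $0$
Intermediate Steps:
$E{\left(B \right)} = 0$
$U{\left(D,L \right)} = \frac{D}{71}$ ($U{\left(D,L \right)} = D \frac{1}{71} = \frac{D}{71}$)
$w = -50$ ($w = 10 \left(-5\right) = -50$)
$a = 0$ ($a = - 50 \frac{\left(-2\right) 0 \left(-1\right)}{71} = - 50 \frac{0 \left(-1\right)}{71} = - 50 \cdot \frac{1}{71} \cdot 0 = \left(-50\right) 0 = 0$)
$\frac{a}{-683441} = \frac{0}{-683441} = 0 \left(- \frac{1}{683441}\right) = 0$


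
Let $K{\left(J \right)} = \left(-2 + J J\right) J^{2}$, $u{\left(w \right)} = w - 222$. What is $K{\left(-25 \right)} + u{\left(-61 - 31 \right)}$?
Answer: $389061$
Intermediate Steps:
$u{\left(w \right)} = -222 + w$
$K{\left(J \right)} = J^{2} \left(-2 + J^{2}\right)$ ($K{\left(J \right)} = \left(-2 + J^{2}\right) J^{2} = J^{2} \left(-2 + J^{2}\right)$)
$K{\left(-25 \right)} + u{\left(-61 - 31 \right)} = \left(-25\right)^{2} \left(-2 + \left(-25\right)^{2}\right) - 314 = 625 \left(-2 + 625\right) - 314 = 625 \cdot 623 - 314 = 389375 - 314 = 389061$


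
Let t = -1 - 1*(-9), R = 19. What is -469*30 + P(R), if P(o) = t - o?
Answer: -14081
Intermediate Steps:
t = 8 (t = -1 + 9 = 8)
P(o) = 8 - o
-469*30 + P(R) = -469*30 + (8 - 1*19) = -14070 + (8 - 19) = -14070 - 11 = -14081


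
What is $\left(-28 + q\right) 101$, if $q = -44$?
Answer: $-7272$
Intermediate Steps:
$\left(-28 + q\right) 101 = \left(-28 - 44\right) 101 = \left(-72\right) 101 = -7272$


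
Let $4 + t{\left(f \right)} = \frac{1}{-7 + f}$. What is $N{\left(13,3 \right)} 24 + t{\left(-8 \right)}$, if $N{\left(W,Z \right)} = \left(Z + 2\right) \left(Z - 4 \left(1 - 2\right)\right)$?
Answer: $\frac{12539}{15} \approx 835.93$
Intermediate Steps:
$t{\left(f \right)} = -4 + \frac{1}{-7 + f}$
$N{\left(W,Z \right)} = \left(2 + Z\right) \left(4 + Z\right)$ ($N{\left(W,Z \right)} = \left(2 + Z\right) \left(Z - -4\right) = \left(2 + Z\right) \left(Z + 4\right) = \left(2 + Z\right) \left(4 + Z\right)$)
$N{\left(13,3 \right)} 24 + t{\left(-8 \right)} = \left(8 + 3^{2} + 6 \cdot 3\right) 24 + \frac{29 - -32}{-7 - 8} = \left(8 + 9 + 18\right) 24 + \frac{29 + 32}{-15} = 35 \cdot 24 - \frac{61}{15} = 840 - \frac{61}{15} = \frac{12539}{15}$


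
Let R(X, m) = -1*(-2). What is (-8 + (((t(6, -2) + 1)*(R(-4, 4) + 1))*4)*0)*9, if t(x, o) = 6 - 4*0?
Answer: -72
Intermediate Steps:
R(X, m) = 2
t(x, o) = 6 (t(x, o) = 6 + 0 = 6)
(-8 + (((t(6, -2) + 1)*(R(-4, 4) + 1))*4)*0)*9 = (-8 + (((6 + 1)*(2 + 1))*4)*0)*9 = (-8 + ((7*3)*4)*0)*9 = (-8 + (21*4)*0)*9 = (-8 + 84*0)*9 = (-8 + 0)*9 = -8*9 = -72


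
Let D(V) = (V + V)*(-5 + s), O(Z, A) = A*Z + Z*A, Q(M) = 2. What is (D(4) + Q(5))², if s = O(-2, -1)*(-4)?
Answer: 27556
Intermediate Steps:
O(Z, A) = 2*A*Z (O(Z, A) = A*Z + A*Z = 2*A*Z)
s = -16 (s = (2*(-1)*(-2))*(-4) = 4*(-4) = -16)
D(V) = -42*V (D(V) = (V + V)*(-5 - 16) = (2*V)*(-21) = -42*V)
(D(4) + Q(5))² = (-42*4 + 2)² = (-168 + 2)² = (-166)² = 27556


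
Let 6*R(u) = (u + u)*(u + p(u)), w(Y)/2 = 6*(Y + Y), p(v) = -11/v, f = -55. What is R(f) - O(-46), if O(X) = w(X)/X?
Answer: 2942/3 ≈ 980.67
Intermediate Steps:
w(Y) = 24*Y (w(Y) = 2*(6*(Y + Y)) = 2*(6*(2*Y)) = 2*(12*Y) = 24*Y)
O(X) = 24 (O(X) = (24*X)/X = 24)
R(u) = u*(u - 11/u)/3 (R(u) = ((u + u)*(u - 11/u))/6 = ((2*u)*(u - 11/u))/6 = (2*u*(u - 11/u))/6 = u*(u - 11/u)/3)
R(f) - O(-46) = (-11/3 + (1/3)*(-55)**2) - 1*24 = (-11/3 + (1/3)*3025) - 24 = (-11/3 + 3025/3) - 24 = 3014/3 - 24 = 2942/3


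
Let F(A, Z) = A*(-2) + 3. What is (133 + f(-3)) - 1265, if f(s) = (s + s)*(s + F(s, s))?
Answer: -1168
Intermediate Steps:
F(A, Z) = 3 - 2*A (F(A, Z) = -2*A + 3 = 3 - 2*A)
f(s) = 2*s*(3 - s) (f(s) = (s + s)*(s + (3 - 2*s)) = (2*s)*(3 - s) = 2*s*(3 - s))
(133 + f(-3)) - 1265 = (133 + 2*(-3)*(3 - 1*(-3))) - 1265 = (133 + 2*(-3)*(3 + 3)) - 1265 = (133 + 2*(-3)*6) - 1265 = (133 - 36) - 1265 = 97 - 1265 = -1168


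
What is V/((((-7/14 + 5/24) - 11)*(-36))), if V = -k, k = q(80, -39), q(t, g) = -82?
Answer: 164/813 ≈ 0.20172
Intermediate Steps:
k = -82
V = 82 (V = -1*(-82) = 82)
V/((((-7/14 + 5/24) - 11)*(-36))) = 82/((((-7/14 + 5/24) - 11)*(-36))) = 82/((((-7*1/14 + 5*(1/24)) - 11)*(-36))) = 82/((((-½ + 5/24) - 11)*(-36))) = 82/(((-7/24 - 11)*(-36))) = 82/((-271/24*(-36))) = 82/(813/2) = 82*(2/813) = 164/813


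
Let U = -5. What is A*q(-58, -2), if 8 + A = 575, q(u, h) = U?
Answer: -2835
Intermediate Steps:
q(u, h) = -5
A = 567 (A = -8 + 575 = 567)
A*q(-58, -2) = 567*(-5) = -2835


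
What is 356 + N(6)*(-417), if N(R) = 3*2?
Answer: -2146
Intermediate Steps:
N(R) = 6
356 + N(6)*(-417) = 356 + 6*(-417) = 356 - 2502 = -2146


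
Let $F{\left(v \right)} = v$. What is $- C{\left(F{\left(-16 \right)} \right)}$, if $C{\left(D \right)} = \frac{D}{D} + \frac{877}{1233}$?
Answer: $- \frac{2110}{1233} \approx -1.7113$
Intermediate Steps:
$C{\left(D \right)} = \frac{2110}{1233}$ ($C{\left(D \right)} = 1 + 877 \cdot \frac{1}{1233} = 1 + \frac{877}{1233} = \frac{2110}{1233}$)
$- C{\left(F{\left(-16 \right)} \right)} = \left(-1\right) \frac{2110}{1233} = - \frac{2110}{1233}$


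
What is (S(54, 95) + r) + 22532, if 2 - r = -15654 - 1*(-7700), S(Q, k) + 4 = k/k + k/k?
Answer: 30486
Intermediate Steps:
S(Q, k) = -2 (S(Q, k) = -4 + (k/k + k/k) = -4 + (1 + 1) = -4 + 2 = -2)
r = 7956 (r = 2 - (-15654 - 1*(-7700)) = 2 - (-15654 + 7700) = 2 - 1*(-7954) = 2 + 7954 = 7956)
(S(54, 95) + r) + 22532 = (-2 + 7956) + 22532 = 7954 + 22532 = 30486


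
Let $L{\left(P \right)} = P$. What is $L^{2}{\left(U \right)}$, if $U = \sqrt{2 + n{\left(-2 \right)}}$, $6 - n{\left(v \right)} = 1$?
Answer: $7$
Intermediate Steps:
$n{\left(v \right)} = 5$ ($n{\left(v \right)} = 6 - 1 = 5$)
$U = \sqrt{7}$ ($U = \sqrt{2 + 5} = \sqrt{7} \approx 2.6458$)
$L^{2}{\left(U \right)} = \left(\sqrt{7}\right)^{2} = 7$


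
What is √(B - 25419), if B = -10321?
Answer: 2*I*√8935 ≈ 189.05*I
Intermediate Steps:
√(B - 25419) = √(-10321 - 25419) = √(-35740) = 2*I*√8935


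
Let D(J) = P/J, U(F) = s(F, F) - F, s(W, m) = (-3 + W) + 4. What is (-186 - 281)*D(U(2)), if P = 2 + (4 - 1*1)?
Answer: -2335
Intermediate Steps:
s(W, m) = 1 + W
P = 5 (P = 2 + (4 - 1) = 2 + 3 = 5)
U(F) = 1 (U(F) = (1 + F) - F = 1)
D(J) = 5/J
(-186 - 281)*D(U(2)) = (-186 - 281)*(5/1) = -2335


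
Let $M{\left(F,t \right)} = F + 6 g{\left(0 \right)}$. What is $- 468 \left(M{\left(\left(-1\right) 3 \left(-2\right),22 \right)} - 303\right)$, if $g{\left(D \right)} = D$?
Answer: $138996$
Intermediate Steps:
$M{\left(F,t \right)} = F$ ($M{\left(F,t \right)} = F + 6 \cdot 0 = F + 0 = F$)
$- 468 \left(M{\left(\left(-1\right) 3 \left(-2\right),22 \right)} - 303\right) = - 468 \left(\left(-1\right) 3 \left(-2\right) - 303\right) = - 468 \left(\left(-3\right) \left(-2\right) - 303\right) = - 468 \left(6 - 303\right) = \left(-468\right) \left(-297\right) = 138996$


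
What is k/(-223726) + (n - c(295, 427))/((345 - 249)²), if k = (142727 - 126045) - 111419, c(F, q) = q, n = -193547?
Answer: -3543660911/171821568 ≈ -20.624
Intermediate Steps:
k = -94737 (k = 16682 - 111419 = -94737)
k/(-223726) + (n - c(295, 427))/((345 - 249)²) = -94737/(-223726) + (-193547 - 1*427)/((345 - 249)²) = -94737*(-1/223726) + (-193547 - 427)/(96²) = 94737/223726 - 193974/9216 = 94737/223726 - 193974*1/9216 = 94737/223726 - 32329/1536 = -3543660911/171821568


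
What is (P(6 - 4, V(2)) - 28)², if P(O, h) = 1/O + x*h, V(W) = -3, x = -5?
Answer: 625/4 ≈ 156.25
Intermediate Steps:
P(O, h) = 1/O - 5*h
(P(6 - 4, V(2)) - 28)² = ((1/(6 - 4) - 5*(-3)) - 28)² = ((1/2 + 15) - 28)² = ((½ + 15) - 28)² = (31/2 - 28)² = (-25/2)² = 625/4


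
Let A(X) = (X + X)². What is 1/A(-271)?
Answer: 1/293764 ≈ 3.4041e-6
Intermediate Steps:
A(X) = 4*X² (A(X) = (2*X)² = 4*X²)
1/A(-271) = 1/(4*(-271)²) = 1/(4*73441) = 1/293764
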